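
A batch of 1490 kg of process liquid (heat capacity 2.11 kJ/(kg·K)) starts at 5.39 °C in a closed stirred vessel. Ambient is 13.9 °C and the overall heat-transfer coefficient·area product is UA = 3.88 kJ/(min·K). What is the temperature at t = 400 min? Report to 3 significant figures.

Lumped-capacitance energy balance: M c_p dT/dt = UA(T_amb − T).
dT/dt = (T_ss − T)/τ with T_ss = T_amb = 13.900 °C, τ = M c_p/UA = 1490·2.11/3.88 = 810.28 min.
Integrating: T(t) = T_ss + (T₀ − T_ss) e^(−t/τ).
T(400) = 13.900 + (-8.5100)·0.61039 = 8.7056 °C.

8.71 °C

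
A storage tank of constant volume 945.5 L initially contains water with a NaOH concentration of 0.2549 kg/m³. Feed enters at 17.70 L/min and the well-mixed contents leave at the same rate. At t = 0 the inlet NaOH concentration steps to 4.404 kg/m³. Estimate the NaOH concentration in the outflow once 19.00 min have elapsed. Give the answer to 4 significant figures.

Transient balance on the dissolved component: V dC/dt = Q(C_in − C).
Time constant τ = V/Q = 945.5/17.70 = 53.4181 min.
This is linear first-order; C(t) = C_in + (C₀ − C_in) e^(−t/τ).
C(19.00) = 4.404 + (0.2549 − 4.404)·e^(−19.00/53.4181) = 4.404 + (-4.14910)·0.700693 = 1.49675 kg/m³.

1.497 kg/m³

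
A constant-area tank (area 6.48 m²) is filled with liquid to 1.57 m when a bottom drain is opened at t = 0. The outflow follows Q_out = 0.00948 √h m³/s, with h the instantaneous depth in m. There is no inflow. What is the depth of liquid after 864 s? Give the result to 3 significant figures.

0.386 m

With no inflow, A dh/dt = −0.00948 √h.
This is separable: 2 d(√h)/dt = −0.00948/A, so √h = √h₀ − (0.00948/(2A)) t.
√h = √1.57 − 0.00948·864/(2·6.48) = 1.2530 − 0.63200 = 0.62100.
h = 0.62100² = 0.38564 m.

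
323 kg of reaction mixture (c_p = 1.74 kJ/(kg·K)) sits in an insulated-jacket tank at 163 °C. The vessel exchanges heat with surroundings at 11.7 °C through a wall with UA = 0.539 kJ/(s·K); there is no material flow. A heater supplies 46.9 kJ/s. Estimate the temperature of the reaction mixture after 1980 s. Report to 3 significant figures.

108 °C

Heat balance on the well-mixed liquid: M c_p dT/dt = −UA(T − T_amb) + Q̇.
dT/dt = (T_ss − T)/τ with T_ss = T_amb + Q̇/UA = 11.7 + 46.9/0.539 = 98.713 °C, τ = M c_p/UA = 323·1.74/0.539 = 1042.7 s.
Solution: T(t) = T_ss + (T₀ − T_ss) e^(−t/τ).
T(1980) = 98.713 + (64.287)·0.14973 = 108.34 °C.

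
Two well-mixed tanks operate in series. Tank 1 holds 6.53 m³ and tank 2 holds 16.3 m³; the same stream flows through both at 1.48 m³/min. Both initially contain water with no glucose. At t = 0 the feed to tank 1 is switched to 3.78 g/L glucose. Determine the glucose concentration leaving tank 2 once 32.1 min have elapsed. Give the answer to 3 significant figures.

3.44 g/L

Species balance on tank i: dCᵢ/dt = (Cᵢ₋₁ − Cᵢ)/τᵢ with τᵢ = Vᵢ/Q.
τ₁ = 6.53/1.48 = 4.4122 min; τ₂ = 16.3/1.48 = 11.014 min.
Tank 1: C₁ = C_in(1 − e^(−t/τ₁)). Tank 2 (τ₁ ≠ τ₂): C₂ = C_in[1 − (τ₁ e^(−t/τ₁) − τ₂ e^(−t/τ₂))/(τ₁ − τ₂)].
At t = 32.1: e^(−t/τ₁) = 0.00069240, e^(−t/τ₂) = 0.054226.
C₂ = 3.78·[1 − (4.4122·0.00069240 − 11.014·0.054226)/(-6.6014)] = 3.78·0.90999 = 3.4398 g/L.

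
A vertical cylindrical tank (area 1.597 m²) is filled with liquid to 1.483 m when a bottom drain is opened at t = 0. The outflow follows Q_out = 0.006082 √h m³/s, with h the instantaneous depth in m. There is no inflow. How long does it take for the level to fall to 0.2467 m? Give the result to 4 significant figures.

With no inflow, A dh/dt = −0.006082 √h.
This is separable: 2 d(√h)/dt = −0.006082/A, so √h = √h₀ − (0.006082/(2A)) t.
t = 2A(√h₀ − √h)/0.006082 = 2·1.597·(√1.483 − √0.2467)/0.006082
  = 3.19400 × (1.21778 − 0.496689) / 0.006082 = 378.688 s.

378.7 s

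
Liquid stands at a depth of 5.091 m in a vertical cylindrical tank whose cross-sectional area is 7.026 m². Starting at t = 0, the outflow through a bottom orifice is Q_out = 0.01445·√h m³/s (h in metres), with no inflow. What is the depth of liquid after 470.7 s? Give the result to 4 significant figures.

Mass balance (ρ constant): A dh/dt = −0.01445 √h.
∫ h^(−1/2) dh = −(0.01445/A) ∫ dt, giving 2√h = 2√h₀ − (0.01445/A) t.
√h = √5.091 − 0.01445·470.7/(2·7.026) = 2.25632 − 0.484032 = 1.77229.
h = 1.77229² = 3.14102 m.

3.141 m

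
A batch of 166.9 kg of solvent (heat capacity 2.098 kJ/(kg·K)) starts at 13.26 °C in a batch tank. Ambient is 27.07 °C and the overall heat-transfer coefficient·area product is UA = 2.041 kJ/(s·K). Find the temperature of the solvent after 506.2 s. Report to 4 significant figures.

Lumped-capacitance energy balance: M c_p dT/dt = UA(T_amb − T).
dT/dt = (T_ss − T)/τ with T_ss = T_amb = 27.0700 °C, τ = M c_p/UA = 166.9·2.098/2.041 = 171.561 s.
T approaches T_ss exponentially: T(t) = T_ss + (T₀ − T_ss) e^(−t/τ).
T(506.2) = 27.0700 + (-13.8100)·0.0523108 = 26.3476 °C.

26.35 °C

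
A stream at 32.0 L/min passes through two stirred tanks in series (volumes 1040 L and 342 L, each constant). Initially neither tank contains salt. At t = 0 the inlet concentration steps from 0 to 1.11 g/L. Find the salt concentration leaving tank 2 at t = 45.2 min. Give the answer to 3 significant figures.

0.706 g/L

Species balance on tank i: dCᵢ/dt = (Cᵢ₋₁ − Cᵢ)/τᵢ with τᵢ = Vᵢ/Q.
τ₁ = 1040/32.0 = 32.500 min; τ₂ = 342/32.0 = 10.688 min.
Solving the cascade with C₁(0)=C₂(0)=0 gives C₂(t) = C_in[1 − (τ₁ e^(−t/τ₁) − τ₂ e^(−t/τ₂))/(τ₁ − τ₂)].
At t = 45.2: e^(−t/τ₁) = 0.24888, e^(−t/τ₂) = 0.014563.
C₂ = 1.11·[1 − (32.500·0.24888 − 10.688·0.014563)/(21.812)] = 1.11·0.63631 = 0.70630 g/L.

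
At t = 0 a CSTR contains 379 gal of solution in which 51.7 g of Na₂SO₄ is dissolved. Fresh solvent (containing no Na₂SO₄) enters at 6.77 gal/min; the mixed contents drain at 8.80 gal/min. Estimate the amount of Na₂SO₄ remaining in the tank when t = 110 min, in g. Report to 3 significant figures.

Total volume: dV/dt = Q_in − Q_out = -2.0300 gal/min, so V(t) = 379 − 2.0300 t and V(110) = 155.70 gal.
Species balance (pure solvent in): dm/dt = −Q_out · m/V(t).
Separate: dm/m = −Q_out dt/V(t) ⇒ ln(m/m₀) = −(Q_out/(Q_in−Q_out)) ln(V/V₀).
m = m₀ (V₀/V)^(Q_out/(Q_in−Q_out)) = 51.7 × (379/155.70)^(-4.3350) = 1.0931 g.

1.09 g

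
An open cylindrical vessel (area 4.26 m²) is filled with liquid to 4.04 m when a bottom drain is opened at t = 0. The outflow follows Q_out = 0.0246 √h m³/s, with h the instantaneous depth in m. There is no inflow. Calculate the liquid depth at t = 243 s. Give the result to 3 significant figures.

1.71 m

A dh/dt = −Q_out = −0.0246 √h.
Separate and integrate: 2(√h − √h₀) = −(0.0246/A) t.
√h = √4.04 − 0.0246·243/(2·4.26) = 2.0100 − 0.70162 = 1.3084.
h = 1.3084² = 1.7118 m.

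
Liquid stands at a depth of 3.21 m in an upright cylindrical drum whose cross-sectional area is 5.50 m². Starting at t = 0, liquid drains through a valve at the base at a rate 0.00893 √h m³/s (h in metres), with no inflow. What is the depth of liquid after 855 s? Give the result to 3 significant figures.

1.20 m

Accumulation of liquid (constant cross-section A): A dh/dt = −0.00893 √h.
Separate and integrate: 2(√h − √h₀) = −(0.00893/A) t.
√h = √3.21 − 0.00893·855/(2·5.50) = 1.7916 − 0.69410 = 1.0975.
h = 1.0975² = 1.2046 m.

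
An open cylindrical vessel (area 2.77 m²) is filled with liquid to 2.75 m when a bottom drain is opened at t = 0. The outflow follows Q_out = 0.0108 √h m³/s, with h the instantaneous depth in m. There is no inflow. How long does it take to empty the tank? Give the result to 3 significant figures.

851 s

A dh/dt = −Q_out = −0.0108 √h.
∫ h^(−1/2) dh = −(0.0108/A) ∫ dt, giving 2√h = 2√h₀ − (0.0108/A) t.
Tank is empty when √h = 0: t_empty = 2A√h₀/0.0108.
t_empty = 2·2.77·√2.75/0.0108 = 5.5400·1.6583/0.0108 = 850.65 s.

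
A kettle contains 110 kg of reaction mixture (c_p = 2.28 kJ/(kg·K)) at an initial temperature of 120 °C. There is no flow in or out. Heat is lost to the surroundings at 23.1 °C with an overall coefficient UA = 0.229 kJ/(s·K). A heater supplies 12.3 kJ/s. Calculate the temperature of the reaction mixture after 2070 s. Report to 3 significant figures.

83.3 °C

M c_p dT/dt = −UA(T − T_amb) + Q̇.
dT/dt = (T_ss − T)/τ with T_ss = T_amb + Q̇/UA = 23.1 + 12.3/0.229 = 76.812 °C, τ = M c_p/UA = 110·2.28/0.229 = 1095.2 s.
Solution: T(t) = T_ss + (T₀ − T_ss) e^(−t/τ).
T(2070) = 76.812 + (43.188)·0.15106 = 83.336 °C.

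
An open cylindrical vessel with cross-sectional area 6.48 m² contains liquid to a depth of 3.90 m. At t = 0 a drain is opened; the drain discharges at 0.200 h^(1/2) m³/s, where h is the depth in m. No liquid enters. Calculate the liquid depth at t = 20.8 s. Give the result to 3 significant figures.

2.74 m

A dh/dt = −Q_out = −0.200 √h.
Separate and integrate: 2(√h − √h₀) = −(0.200/A) t.
√h = √3.90 − 0.200·20.8/(2·6.48) = 1.9748 − 0.32099 = 1.6539.
h = 1.6539² = 2.7352 m.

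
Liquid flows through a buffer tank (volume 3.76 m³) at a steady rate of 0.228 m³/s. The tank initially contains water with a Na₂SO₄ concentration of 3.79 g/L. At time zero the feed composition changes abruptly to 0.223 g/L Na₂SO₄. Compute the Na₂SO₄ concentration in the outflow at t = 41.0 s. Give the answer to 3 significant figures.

Transient balance on the dissolved component: V dC/dt = Q(C_in − C).
Time constant τ = V/Q = 3.76/0.228 = 16.491 s.
Solution: C(t) = C_in + (C₀ − C_in) e^(−t/τ).
C(41.0) = 0.223 + (3.79 − 0.223)·e^(−41.0/16.491) = 0.223 + (3.5670)·0.083228 = 0.51987 g/L.

0.520 g/L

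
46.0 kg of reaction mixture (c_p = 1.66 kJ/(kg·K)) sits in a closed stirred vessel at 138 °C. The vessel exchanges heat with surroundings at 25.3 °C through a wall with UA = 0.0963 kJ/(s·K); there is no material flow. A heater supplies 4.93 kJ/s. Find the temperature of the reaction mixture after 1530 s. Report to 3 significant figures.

85.4 °C

First-law balance (no shaft work): M c_p dT/dt = −UA(T − T_amb) + Q̇.
dT/dt = (T_ss − T)/τ with T_ss = T_amb + Q̇/UA = 25.3 + 4.93/0.0963 = 76.494 °C, τ = M c_p/UA = 46.0·1.66/0.0963 = 792.94 s.
T approaches T_ss exponentially: T(t) = T_ss + (T₀ − T_ss) e^(−t/τ).
T(1530) = 76.494 + (61.506)·0.14522 = 85.426 °C.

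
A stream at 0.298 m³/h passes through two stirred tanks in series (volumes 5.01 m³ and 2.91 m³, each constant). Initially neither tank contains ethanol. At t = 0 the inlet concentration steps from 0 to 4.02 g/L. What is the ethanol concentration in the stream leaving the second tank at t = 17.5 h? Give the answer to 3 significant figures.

Each tank obeys Vᵢ dCᵢ/dt = Q(Cᵢ₋₁ − Cᵢ), so τᵢ = Vᵢ/Q.
τ₁ = 5.01/0.298 = 16.812 h; τ₂ = 2.91/0.298 = 9.7651 h.
Solving the cascade with C₁(0)=C₂(0)=0 gives C₂(t) = C_in[1 − (τ₁ e^(−t/τ₁) − τ₂ e^(−t/τ₂))/(τ₁ − τ₂)].
At t = 17.5: e^(−t/τ₁) = 0.35313, e^(−t/τ₂) = 0.16661.
C₂ = 4.02·[1 − (16.812·0.35313 − 9.7651·0.16661)/(7.0470)] = 4.02·0.38841 = 1.5614 g/L.

1.56 g/L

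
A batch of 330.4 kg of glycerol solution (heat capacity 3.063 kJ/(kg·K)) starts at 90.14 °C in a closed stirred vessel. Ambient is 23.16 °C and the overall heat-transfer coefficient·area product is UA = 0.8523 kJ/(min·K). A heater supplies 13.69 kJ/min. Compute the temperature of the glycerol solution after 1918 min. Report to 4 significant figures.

49.35 °C

Lumped-capacitance energy balance: M c_p dT/dt = UA(T_amb − T) + Q̇.
dT/dt = (T_ss − T)/τ with T_ss = T_amb + Q̇/UA = 23.16 + 13.69/0.8523 = 39.2224 °C, τ = M c_p/UA = 330.4·3.063/0.8523 = 1187.39 min.
Integrating: T(t) = T_ss + (T₀ − T_ss) e^(−t/τ).
T(1918) = 39.2224 + (50.9176)·0.198830 = 49.3464 °C.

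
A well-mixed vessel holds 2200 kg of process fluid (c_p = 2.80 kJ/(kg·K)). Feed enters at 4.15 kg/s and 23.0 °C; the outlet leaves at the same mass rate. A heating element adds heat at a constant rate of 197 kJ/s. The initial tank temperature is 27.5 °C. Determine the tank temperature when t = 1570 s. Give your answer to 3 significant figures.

Energy balance: M c_p dT/dt = ṁ c_p (T_in − T) + 197.
Rearrange: dT/dt = (T_ss − T)/τ with τ = M/ṁ = 530.12 s and T_ss = T_in + Q̇/(ṁ c_p) = 39.954 °C.
Integrating: T(t) = T_ss + (T₀ − T_ss) e^(−t/τ).
T(1570) = 39.954 + (-12.454)·e^(−1570/530.12) = 39.954 + (-12.454)·0.051737 = 39.309 °C.

39.3 °C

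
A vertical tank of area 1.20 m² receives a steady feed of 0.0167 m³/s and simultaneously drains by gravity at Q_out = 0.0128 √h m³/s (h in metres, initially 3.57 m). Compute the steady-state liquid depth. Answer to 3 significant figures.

A dh/dt = Q_in − 0.0128 √h. Steady state requires inflow = outflow:
Q_in = 0.0128 √h_ss ⇒ √h_ss = 0.0167/0.0128 = 1.3047.
h_ss = 1.3047² = 1.7022 m. (Since h₀ = 3.57 m > h_ss, the level will fall toward this value.)

1.70 m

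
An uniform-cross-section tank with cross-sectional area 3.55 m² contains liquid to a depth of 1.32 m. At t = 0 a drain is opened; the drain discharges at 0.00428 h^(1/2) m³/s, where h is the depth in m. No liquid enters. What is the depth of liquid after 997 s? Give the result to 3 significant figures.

A dh/dt = −Q_out = −0.00428 √h.
Separate and integrate: 2(√h − √h₀) = −(0.00428/A) t.
√h = √1.32 − 0.00428·997/(2·3.55) = 1.1489 − 0.60101 = 0.54790.
h = 0.54790² = 0.30020 m.

0.300 m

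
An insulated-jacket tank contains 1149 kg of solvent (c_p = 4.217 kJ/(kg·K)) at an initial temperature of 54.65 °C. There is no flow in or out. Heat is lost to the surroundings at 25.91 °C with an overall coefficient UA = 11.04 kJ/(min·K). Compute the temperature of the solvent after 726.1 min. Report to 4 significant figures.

Lumped-capacitance energy balance: M c_p dT/dt = UA(T_amb − T).
dT/dt = (T_ss − T)/τ with T_ss = T_amb = 25.9100 °C, τ = M c_p/UA = 1149·4.217/11.04 = 438.889 min.
T approaches T_ss exponentially: T(t) = T_ss + (T₀ − T_ss) e^(−t/τ).
T(726.1) = 25.9100 + (28.7400)·0.191206 = 31.4053 °C.

31.41 °C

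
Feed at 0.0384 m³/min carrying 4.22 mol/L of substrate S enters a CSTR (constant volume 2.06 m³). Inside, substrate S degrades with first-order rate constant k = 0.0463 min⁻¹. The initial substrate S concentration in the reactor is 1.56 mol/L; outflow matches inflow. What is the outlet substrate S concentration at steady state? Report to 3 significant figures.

Species balance: V dC/dt = Q C_in − Q C − k V C.
At steady state: 0 = Q C_in − (Q + kV) C_ss, so C_ss = Q C_in/(Q + kV).
C_ss = 0.0384·4.22/(0.0384 + 0.0463·2.06) = 0.16205/0.13378 = 1.2113 mol/L.

1.21 mol/L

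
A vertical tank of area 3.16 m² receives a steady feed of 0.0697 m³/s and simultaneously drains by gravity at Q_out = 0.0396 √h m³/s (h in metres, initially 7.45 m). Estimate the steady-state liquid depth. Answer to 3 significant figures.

3.10 m

A dh/dt = Q_in − 0.0396 √h. Steady state requires inflow = outflow:
Q_in = 0.0396 √h_ss ⇒ √h_ss = 0.0697/0.0396 = 1.7601.
h_ss = 1.7601² = 3.0980 m. (Since h₀ = 7.45 m > h_ss, the level will fall toward this value.)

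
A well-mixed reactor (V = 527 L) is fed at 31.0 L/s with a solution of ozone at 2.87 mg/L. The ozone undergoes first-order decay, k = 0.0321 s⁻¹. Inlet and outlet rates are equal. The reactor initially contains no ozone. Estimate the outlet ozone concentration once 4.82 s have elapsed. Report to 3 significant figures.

Species balance: V dC/dt = Q C_in − Q C − k V C.
dC/dt = (Q/V) C_in − (Q/V + k) C; effective rate a = Q/V + k = 0.058824 + 0.0321 = 0.090924 s⁻¹.
C_ss = Q C_in/(Q + kV) = 1.8568 mg/L; C(t) = C_ss + (C₀ − C_ss) e^(−a t).
C(4.82) = 1.8568 + (-1.8568)·e^(−0.090924·4.82) = 1.8568 + (-1.8568)·0.64516 = 0.65885 mg/L.

0.659 mg/L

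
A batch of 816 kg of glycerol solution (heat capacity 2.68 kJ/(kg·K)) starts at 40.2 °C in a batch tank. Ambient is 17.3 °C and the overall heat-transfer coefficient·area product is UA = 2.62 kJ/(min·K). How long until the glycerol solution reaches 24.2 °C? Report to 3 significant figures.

1000 min

Lumped-capacitance energy balance: M c_p dT/dt = UA(T_amb − T).
τ = M c_p/UA = 834.69 min; T_ss = T_amb = 17.300 °C.
T(t) = T_ss + (T₀ − T_ss)e^(−t/τ); set T = 24.2:
t = −τ ln[(T − T_ss)/(T₀ − T_ss)] = −834.69 · ln(0.30131) = 1001.3 min.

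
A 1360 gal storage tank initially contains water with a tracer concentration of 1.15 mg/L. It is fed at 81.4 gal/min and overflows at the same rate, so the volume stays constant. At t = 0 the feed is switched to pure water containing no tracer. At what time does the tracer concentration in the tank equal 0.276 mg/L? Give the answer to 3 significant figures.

Species balance: V dC/dt = Q(C_in − C) ⇒ τ = V/Q = 16.708 min.
C(t) = C_in + (C₀ − C_in) e^(−t/τ). Set C = 0.276 and solve for t:
e^(−t/τ) = (C − C_in)/(C₀ − C_in) = (0.276 − 0)/(1.15 − 0) = 0.24000
t = −τ ln(…) = 16.708 × 1.4271 = 23.844 min.

23.8 min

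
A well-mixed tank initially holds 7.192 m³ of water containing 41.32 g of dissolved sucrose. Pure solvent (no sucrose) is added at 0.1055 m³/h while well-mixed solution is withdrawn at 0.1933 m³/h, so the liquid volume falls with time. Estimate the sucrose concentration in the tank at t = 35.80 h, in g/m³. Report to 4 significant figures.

2.881 g/m³

Total volume: dV/dt = Q_in − Q_out = -0.0878000 m³/h, so V(t) = 7.192 − 0.0878000 t and V(35.80) = 4.04876 m³.
Species balance (pure solvent in): dm/dt = −Q_out · m/V(t).
Separate: dm/m = −Q_out dt/V(t) ⇒ ln(m/m₀) = −(Q_out/(Q_in−Q_out)) ln(V/V₀).
m = m₀ (V₀/V)^(Q_out/(Q_in−Q_out)) = 41.32 × (7.192/4.04876)^(-2.20159) = 11.6628 g.
C = m/V = 11.6628/4.04876 = 2.88058 g/m³.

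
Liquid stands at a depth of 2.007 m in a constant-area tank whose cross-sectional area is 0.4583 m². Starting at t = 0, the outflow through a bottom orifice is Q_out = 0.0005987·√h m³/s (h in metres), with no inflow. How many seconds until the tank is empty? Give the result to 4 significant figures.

Unsteady balance on liquid volume: A dh/dt = −0.0005987 √h.
This is separable: 2 d(√h)/dt = −0.0005987/A, so √h = √h₀ − (0.0005987/(2A)) t.
Tank is empty when √h = 0: t_empty = 2A√h₀/0.0005987.
t_empty = 2·0.4583·√2.007/0.0005987 = 0.916600·1.41669/0.0005987 = 2168.92 s.

2169 s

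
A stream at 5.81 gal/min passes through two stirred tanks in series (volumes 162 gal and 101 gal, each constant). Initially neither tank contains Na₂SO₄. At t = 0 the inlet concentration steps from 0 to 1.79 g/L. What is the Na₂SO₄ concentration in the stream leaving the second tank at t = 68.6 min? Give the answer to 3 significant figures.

1.44 g/L

Each tank obeys Vᵢ dCᵢ/dt = Q(Cᵢ₋₁ − Cᵢ), so τᵢ = Vᵢ/Q.
τ₁ = 162/5.81 = 27.883 min; τ₂ = 101/5.81 = 17.384 min.
Tank 1: C₁ = C_in(1 − e^(−t/τ₁)). Tank 2 (τ₁ ≠ τ₂): C₂ = C_in[1 − (τ₁ e^(−t/τ₁) − τ₂ e^(−t/τ₂))/(τ₁ − τ₂)].
At t = 68.6: e^(−t/τ₁) = 0.085411, e^(−t/τ₂) = 0.019328.
C₂ = 1.79·[1 − (27.883·0.085411 − 17.384·0.019328)/(10.499)] = 1.79·0.80517 = 1.4413 g/L.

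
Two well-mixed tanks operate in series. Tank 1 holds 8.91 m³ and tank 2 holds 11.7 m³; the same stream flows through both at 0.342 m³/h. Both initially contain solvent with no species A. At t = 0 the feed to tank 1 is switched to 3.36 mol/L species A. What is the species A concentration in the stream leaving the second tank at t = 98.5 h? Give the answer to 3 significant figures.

2.81 mol/L

Each tank obeys Vᵢ dCᵢ/dt = Q(Cᵢ₋₁ − Cᵢ), so τᵢ = Vᵢ/Q.
τ₁ = 8.91/0.342 = 26.053 h; τ₂ = 11.7/0.342 = 34.211 h.
Tank 1: C₁ = C_in(1 − e^(−t/τ₁)). Tank 2 (τ₁ ≠ τ₂): C₂ = C_in[1 − (τ₁ e^(−t/τ₁) − τ₂ e^(−t/τ₂))/(τ₁ − τ₂)].
At t = 98.5: e^(−t/τ₁) = 0.022804, e^(−t/τ₂) = 0.056178.
C₂ = 3.36·[1 − (26.053·0.022804 − 34.211·0.056178)/(-8.1579)] = 3.36·0.83724 = 2.8131 mol/L.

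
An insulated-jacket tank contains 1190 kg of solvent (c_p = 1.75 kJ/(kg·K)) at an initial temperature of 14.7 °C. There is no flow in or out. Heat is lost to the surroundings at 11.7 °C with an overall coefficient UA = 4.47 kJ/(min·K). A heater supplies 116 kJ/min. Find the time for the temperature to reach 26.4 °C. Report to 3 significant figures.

M c_p dT/dt = −UA(T − T_amb) + Q̇.
τ = M c_p/UA = 465.88 min; T_ss = T_amb + Q̇/UA = 11.7 + 116/4.47 = 37.651 °C.
T(t) = T_ss + (T₀ − T_ss)e^(−t/τ); set T = 26.4:
t = −τ ln[(T − T_ss)/(T₀ − T_ss)] = −465.88 · ln(0.49021) = 332.14 min.

332 min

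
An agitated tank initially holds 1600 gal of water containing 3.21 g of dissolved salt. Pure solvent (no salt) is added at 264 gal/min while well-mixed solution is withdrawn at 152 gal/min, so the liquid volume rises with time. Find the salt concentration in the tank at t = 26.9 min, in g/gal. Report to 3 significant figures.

Let m(t) be the amount of salt. Volume: V(t) = V₀ + (Q_in − Q_out) t = 1600 + 112.00 t; V(26.9) = 4612.8 gal.
Species balance (pure solvent in): dm/dt = −Q_out · m/V(t).
dm/m = −Q_out dt/(V₀ + 112.00 t); integrating gives ln(m/m₀) = −(Q_out/(Q_in−Q_out)) ln(V/V₀).
m = m₀ (V₀/V)^(Q_out/(Q_in−Q_out)) = 3.21 × (1600/4612.8)^(1.3571) = 0.76283 g.
C = m/V = 0.76283/4612.8 = 0.00016537 g/gal.

0.000165 g/gal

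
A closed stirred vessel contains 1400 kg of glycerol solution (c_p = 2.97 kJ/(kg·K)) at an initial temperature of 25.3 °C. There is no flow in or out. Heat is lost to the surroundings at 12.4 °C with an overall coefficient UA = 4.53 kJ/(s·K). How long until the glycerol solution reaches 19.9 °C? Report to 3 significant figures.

First-law balance (no shaft work): M c_p dT/dt = −UA(T − T_amb).
τ = M c_p/UA = 917.88 s; T_ss = T_amb = 12.400 °C.
T(t) = T_ss + (T₀ − T_ss)e^(−t/τ); set T = 19.9:
t = −τ ln[(T − T_ss)/(T₀ − T_ss)] = −917.88 · ln(0.58140) = 497.79 s.

498 s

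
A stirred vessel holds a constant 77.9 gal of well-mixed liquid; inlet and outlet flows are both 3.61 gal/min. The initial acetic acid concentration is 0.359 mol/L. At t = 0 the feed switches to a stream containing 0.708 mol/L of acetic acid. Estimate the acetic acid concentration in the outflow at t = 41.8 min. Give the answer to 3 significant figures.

Species balance on the tank: V dC/dt = Q(C_in − C).
Rewrite as dC/dt + C/τ = C_in/τ, τ = V/Q = 21.579 min.
This is linear first-order; C(t) = C_in + (C₀ − C_in) e^(−t/τ).
C(41.8) = 0.708 + (0.359 − 0.708)·e^(−41.8/21.579) = 0.708 + (-0.34900)·0.14413 = 0.65770 mol/L.

0.658 mol/L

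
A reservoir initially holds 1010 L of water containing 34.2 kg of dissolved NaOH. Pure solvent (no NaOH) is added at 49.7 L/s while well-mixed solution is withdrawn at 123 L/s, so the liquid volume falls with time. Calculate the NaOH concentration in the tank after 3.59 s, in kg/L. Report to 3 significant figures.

0.0276 kg/L

Let m(t) be the amount of NaOH. Volume: V(t) = V₀ + (Q_in − Q_out) t = 1010 − 73.300 t; V(3.59) = 746.85 L.
No NaOH enters, so dm/dt = −Q_out · (m/V).
dm/m = −Q_out dt/(V₀ − 73.300 t); integrating gives ln(m/m₀) = −(Q_out/(Q_in−Q_out)) ln(V/V₀).
m = m₀ (V₀/V)^(Q_out/(Q_in−Q_out)) = 34.2 × (1010/746.85)^(-1.6780) = 20.609 kg.
C = m/V = 20.609/746.85 = 0.027595 kg/L.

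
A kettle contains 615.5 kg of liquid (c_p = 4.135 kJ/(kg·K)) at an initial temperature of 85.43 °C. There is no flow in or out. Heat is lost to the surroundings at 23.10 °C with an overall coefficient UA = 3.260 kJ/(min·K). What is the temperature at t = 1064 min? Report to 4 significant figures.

39.05 °C

Lumped-capacitance energy balance: M c_p dT/dt = UA(T_amb − T).
dT/dt = (T_ss − T)/τ with T_ss = T_amb = 23.1000 °C, τ = M c_p/UA = 615.5·4.135/3.260 = 780.703 min.
This is linear first-order; T(t) = T_ss + (T₀ − T_ss) e^(−t/τ).
T(1064) = 23.1000 + (62.3300)·0.255924 = 39.0518 °C.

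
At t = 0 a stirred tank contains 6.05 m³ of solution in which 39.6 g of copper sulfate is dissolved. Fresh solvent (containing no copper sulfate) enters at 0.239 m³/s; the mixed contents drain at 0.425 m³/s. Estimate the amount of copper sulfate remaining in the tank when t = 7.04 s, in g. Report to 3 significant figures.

Let m(t) be the amount of copper sulfate. Volume: V(t) = V₀ + (Q_in − Q_out) t = 6.05 − 0.18600 t; V(7.04) = 4.7406 m³.
Species balance (pure solvent in): dm/dt = −Q_out · m/V(t).
Separate: dm/m = −Q_out dt/V(t) ⇒ ln(m/m₀) = −(Q_out/(Q_in−Q_out)) ln(V/V₀).
m = m₀ (V₀/V)^(Q_out/(Q_in−Q_out)) = 39.6 × (6.05/4.7406)^(-2.2849) = 22.681 g.

22.7 g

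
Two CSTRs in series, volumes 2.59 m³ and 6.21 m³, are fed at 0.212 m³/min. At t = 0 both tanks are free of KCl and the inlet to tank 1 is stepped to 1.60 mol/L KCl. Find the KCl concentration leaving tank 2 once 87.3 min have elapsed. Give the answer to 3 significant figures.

1.46 mol/L

Time constants: τᵢ = Vᵢ/Q for each well-mixed tank.
τ₁ = 2.59/0.212 = 12.217 min; τ₂ = 6.21/0.212 = 29.292 min.
Solving the cascade with C₁(0)=C₂(0)=0 gives C₂(t) = C_in[1 − (τ₁ e^(−t/τ₁) − τ₂ e^(−t/τ₂))/(τ₁ − τ₂)].
At t = 87.3: e^(−t/τ₁) = 0.00078817, e^(−t/τ₂) = 0.050778.
C₂ = 1.60·[1 − (12.217·0.00078817 − 29.292·0.050778)/(-17.075)] = 1.60·0.91346 = 1.4615 mol/L.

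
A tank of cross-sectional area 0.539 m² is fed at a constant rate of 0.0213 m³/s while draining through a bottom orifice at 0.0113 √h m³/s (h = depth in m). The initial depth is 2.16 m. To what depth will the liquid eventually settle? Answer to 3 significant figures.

3.55 m

A dh/dt = Q_in − 0.0113 √h. Steady state requires inflow = outflow:
Q_in = 0.0113 √h_ss ⇒ √h_ss = 0.0213/0.0113 = 1.8850.
h_ss = 1.8850² = 3.5531 m. (Since h₀ = 2.16 m < h_ss, the level will rise toward this value.)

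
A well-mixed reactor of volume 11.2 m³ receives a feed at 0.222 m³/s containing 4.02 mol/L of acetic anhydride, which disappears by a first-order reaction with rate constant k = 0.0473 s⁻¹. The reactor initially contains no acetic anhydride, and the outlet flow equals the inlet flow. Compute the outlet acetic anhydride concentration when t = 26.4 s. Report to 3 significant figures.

0.985 mol/L

Accumulation = in − out − consumed: V dC/dt = Q C_in − Q C − k V C.
This is linear with rate a = Q/V + k = 0.067121 s⁻¹.
C_ss = Q C_in/(Q + kV) = 1.1871 mol/L; C(t) = C_ss + (C₀ − C_ss) e^(−a t).
C(26.4) = 1.1871 + (-1.1871)·e^(−0.067121·26.4) = 1.1871 + (-1.1871)·0.16999 = 0.98533 mol/L.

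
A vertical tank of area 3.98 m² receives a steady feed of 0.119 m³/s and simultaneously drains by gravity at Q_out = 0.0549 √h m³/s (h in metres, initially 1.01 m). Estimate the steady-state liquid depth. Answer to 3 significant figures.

4.70 m

Accumulation of liquid (constant cross-section A): A dh/dt = Q_in − 0.0549 √h. At steady state dh/dt = 0:
Q_in = 0.0549 √h_ss ⇒ √h_ss = 0.119/0.0549 = 2.1676.
h_ss = 2.1676² = 4.6984 m. (Since h₀ = 1.01 m < h_ss, the level will rise toward this value.)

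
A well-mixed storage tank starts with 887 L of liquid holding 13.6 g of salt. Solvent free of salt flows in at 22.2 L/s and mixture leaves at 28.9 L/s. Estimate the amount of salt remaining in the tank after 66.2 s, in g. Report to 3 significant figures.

Total volume: dV/dt = Q_in − Q_out = -6.7000 L/s, so V(t) = 887 − 6.7000 t and V(66.2) = 443.46 L.
Species balance (pure solvent in): dm/dt = −Q_out · m/V(t).
Separate: dm/m = −Q_out dt/V(t) ⇒ ln(m/m₀) = −(Q_out/(Q_in−Q_out)) ln(V/V₀).
m = m₀ (V₀/V)^(Q_out/(Q_in−Q_out)) = 13.6 × (887/443.46)^(-4.3134) = 0.68375 g.

0.684 g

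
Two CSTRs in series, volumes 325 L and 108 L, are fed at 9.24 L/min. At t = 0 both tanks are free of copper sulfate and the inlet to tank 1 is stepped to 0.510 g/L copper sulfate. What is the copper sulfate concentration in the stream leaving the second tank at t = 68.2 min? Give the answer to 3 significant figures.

Species balance on tank i: dCᵢ/dt = (Cᵢ₋₁ − Cᵢ)/τᵢ with τᵢ = Vᵢ/Q.
τ₁ = 325/9.24 = 35.173 min; τ₂ = 108/9.24 = 11.688 min.
Tank 1: C₁ = C_in(1 − e^(−t/τ₁)). Tank 2 (τ₁ ≠ τ₂): C₂ = C_in[1 − (τ₁ e^(−t/τ₁) − τ₂ e^(−t/τ₂))/(τ₁ − τ₂)].
At t = 68.2: e^(−t/τ₁) = 0.14385, e^(−t/τ₂) = 0.0029237.
C₂ = 0.510·[1 − (35.173·0.14385 − 11.688·0.0029237)/(23.485)] = 0.510·0.78601 = 0.40087 g/L.

0.401 g/L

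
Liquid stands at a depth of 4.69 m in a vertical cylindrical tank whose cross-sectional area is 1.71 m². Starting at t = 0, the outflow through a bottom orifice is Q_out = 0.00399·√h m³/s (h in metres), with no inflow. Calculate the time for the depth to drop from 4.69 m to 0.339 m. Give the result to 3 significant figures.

1360 s

A dh/dt = −Q_out = −0.00399 √h.
This is separable: 2 d(√h)/dt = −0.00399/A, so √h = √h₀ − (0.00399/(2A)) t.
t = 2A(√h₀ − √h)/0.00399 = 2·1.71·(√4.69 − √0.339)/0.00399
  = 3.4200 × (2.1656 − 0.58224) / 0.00399 = 1357.2 s.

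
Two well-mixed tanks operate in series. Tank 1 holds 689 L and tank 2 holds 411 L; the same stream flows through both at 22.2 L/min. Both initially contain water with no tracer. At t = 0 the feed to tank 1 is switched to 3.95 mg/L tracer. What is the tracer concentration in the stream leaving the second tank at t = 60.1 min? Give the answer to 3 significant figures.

Time constants: τᵢ = Vᵢ/Q for each well-mixed tank.
τ₁ = 689/22.2 = 31.036 min; τ₂ = 411/22.2 = 18.514 min.
Tank 1: C₁ = C_in(1 − e^(−t/τ₁)). Tank 2 (τ₁ ≠ τ₂): C₂ = C_in[1 − (τ₁ e^(−t/τ₁) − τ₂ e^(−t/τ₂))/(τ₁ − τ₂)].
At t = 60.1: e^(−t/τ₁) = 0.14421, e^(−t/τ₂) = 0.038919.
C₂ = 3.95·[1 − (31.036·0.14421 − 18.514·0.038919)/(12.523)] = 3.95·0.70012 = 2.7655 mg/L.

2.77 mg/L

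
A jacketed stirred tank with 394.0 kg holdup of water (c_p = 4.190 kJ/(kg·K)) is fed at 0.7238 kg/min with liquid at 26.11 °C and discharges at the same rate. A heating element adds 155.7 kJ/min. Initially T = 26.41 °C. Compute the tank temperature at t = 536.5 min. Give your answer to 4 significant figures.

M c_p dT/dt = ṁ c_p (T_in − T) + Q̇.
τ = M/ṁ = 544.349 min; T_ss = T_in + Q̇/(ṁ c_p) = 26.11 + 155.7/(0.7238·4.190) = 77.4500 °C.
Solution: T(t) = T_ss + (T₀ − T_ss) e^(−t/τ).
T(536.5) = 77.4500 + (-51.0400)·e^(−536.5/544.349) = 77.4500 + (-51.0400)·0.373223 = 58.4007 °C.

58.40 °C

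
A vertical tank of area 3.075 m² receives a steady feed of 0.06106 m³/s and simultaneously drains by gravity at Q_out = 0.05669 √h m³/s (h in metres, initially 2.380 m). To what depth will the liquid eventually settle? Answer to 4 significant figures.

1.160 m

Accumulation of liquid (constant cross-section A): A dh/dt = Q_in − 0.05669 √h. At steady state dh/dt = 0:
Q_in = 0.05669 √h_ss ⇒ √h_ss = 0.06106/0.05669 = 1.07709.
h_ss = 1.07709² = 1.16011 m. (Since h₀ = 2.380 m > h_ss, the level will fall toward this value.)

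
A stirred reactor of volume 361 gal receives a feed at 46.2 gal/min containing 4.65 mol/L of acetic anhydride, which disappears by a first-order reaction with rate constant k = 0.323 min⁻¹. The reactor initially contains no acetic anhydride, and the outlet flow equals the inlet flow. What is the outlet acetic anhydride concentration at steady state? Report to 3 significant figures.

1.32 mol/L

V dC/dt = Q(C_in − C) − k V C.
At steady state: 0 = Q C_in − (Q + kV) C_ss, so C_ss = Q C_in/(Q + kV).
C_ss = 46.2·4.65/(46.2 + 0.323·361) = 214.83/162.80 = 1.3196 mol/L.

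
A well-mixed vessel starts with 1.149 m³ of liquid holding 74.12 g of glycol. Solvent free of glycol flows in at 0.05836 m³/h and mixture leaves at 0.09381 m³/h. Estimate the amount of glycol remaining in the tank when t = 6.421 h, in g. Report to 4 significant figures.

41.32 g

Total volume: dV/dt = Q_in − Q_out = -0.0354500 m³/h, so V(t) = 1.149 − 0.0354500 t and V(6.421) = 0.921376 m³.
Solute balance: dm/dt = 0 − Q_out C = −Q_out m/V(t).
dm/m = −Q_out dt/(V₀ − 0.0354500 t); integrating gives ln(m/m₀) = −(Q_out/(Q_in−Q_out)) ln(V/V₀).
m = m₀ (V₀/V)^(Q_out/(Q_in−Q_out)) = 74.12 × (1.149/0.921376)^(-2.64626) = 41.3241 g.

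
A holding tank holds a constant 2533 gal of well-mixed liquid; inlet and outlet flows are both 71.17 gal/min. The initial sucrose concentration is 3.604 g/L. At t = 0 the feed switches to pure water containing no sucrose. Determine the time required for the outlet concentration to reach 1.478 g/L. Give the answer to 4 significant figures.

Species balance: V dC/dt = Q(C_in − C) ⇒ τ = V/Q = 35.5908 min.
C(t) = C_in + (C₀ − C_in) e^(−t/τ). Set C = 1.478 and solve for t:
e^(−t/τ) = (C − C_in)/(C₀ − C_in) = (1.478 − 0)/(3.604 − 0) = 0.410100
t = −τ ln(…) = 35.5908 × 0.891355 = 31.7241 min.

31.72 min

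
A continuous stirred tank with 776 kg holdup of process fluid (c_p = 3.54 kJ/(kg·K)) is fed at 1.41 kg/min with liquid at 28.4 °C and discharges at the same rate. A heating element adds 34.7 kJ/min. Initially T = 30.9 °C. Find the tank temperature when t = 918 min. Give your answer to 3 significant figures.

34.5 °C

Energy balance: M c_p dT/dt = ṁ c_p (T_in − T) + 34.7.
Rearrange: dT/dt = (T_ss − T)/τ with τ = M/ṁ = 550.35 min and T_ss = T_in + Q̇/(ṁ c_p) = 35.352 °C.
T approaches T_ss exponentially: T(t) = T_ss + (T₀ − T_ss) e^(−t/τ).
T(918) = 35.352 + (-4.4520)·e^(−918/550.35) = 35.352 + (-4.4520)·0.18862 = 34.512 °C.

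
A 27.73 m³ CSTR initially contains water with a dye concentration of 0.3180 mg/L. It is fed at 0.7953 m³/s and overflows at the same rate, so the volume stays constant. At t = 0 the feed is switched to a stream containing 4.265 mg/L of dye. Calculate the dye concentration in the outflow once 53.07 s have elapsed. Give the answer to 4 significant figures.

3.404 mg/L

Species balance on the tank: V dC/dt = Q(C_in − C).
Time constant τ = V/Q = 27.73/0.7953 = 34.8673 s.
C approaches C_in exponentially: C(t) = C_in + (C₀ − C_in) e^(−t/τ).
C(53.07) = 4.265 + (0.3180 − 4.265)·e^(−53.07/34.8673) = 4.265 + (-3.94700)·0.218263 = 3.40352 mg/L.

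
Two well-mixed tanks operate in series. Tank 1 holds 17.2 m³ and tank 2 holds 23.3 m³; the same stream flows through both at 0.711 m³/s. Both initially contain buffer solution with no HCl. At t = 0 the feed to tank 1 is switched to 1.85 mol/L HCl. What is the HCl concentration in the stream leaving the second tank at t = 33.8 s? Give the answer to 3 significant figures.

Each tank obeys Vᵢ dCᵢ/dt = Q(Cᵢ₋₁ − Cᵢ), so τᵢ = Vᵢ/Q.
τ₁ = 17.2/0.711 = 24.191 s; τ₂ = 23.3/0.711 = 32.771 s.
Tank 1: C₁ = C_in(1 − e^(−t/τ₁)). Tank 2 (τ₁ ≠ τ₂): C₂ = C_in[1 − (τ₁ e^(−t/τ₁) − τ₂ e^(−t/τ₂))/(τ₁ − τ₂)].
At t = 33.8: e^(−t/τ₁) = 0.24729, e^(−t/τ₂) = 0.35650.
C₂ = 1.85·[1 − (24.191·0.24729 − 32.771·0.35650)/(-8.5795)] = 1.85·0.33554 = 0.62075 mol/L.

0.621 mol/L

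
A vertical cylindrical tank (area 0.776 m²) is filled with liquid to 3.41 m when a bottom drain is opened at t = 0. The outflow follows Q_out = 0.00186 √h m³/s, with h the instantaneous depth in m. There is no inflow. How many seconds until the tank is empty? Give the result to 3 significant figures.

1540 s

Mass balance (ρ constant): A dh/dt = −0.00186 √h.
Separate and integrate: 2(√h − √h₀) = −(0.00186/A) t.
Set h = 0: 2√h₀ = (0.00186/A) t_empty ⇒ t_empty = 2A√h₀/0.00186.
t_empty = 2·0.776·√3.41/0.00186 = 1.5520·1.8466/0.00186 = 1540.8 s.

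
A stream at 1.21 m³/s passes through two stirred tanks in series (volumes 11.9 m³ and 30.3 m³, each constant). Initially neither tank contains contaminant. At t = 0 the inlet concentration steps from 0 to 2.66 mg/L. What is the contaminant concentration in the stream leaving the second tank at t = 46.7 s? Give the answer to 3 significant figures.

Each tank obeys Vᵢ dCᵢ/dt = Q(Cᵢ₋₁ − Cᵢ), so τᵢ = Vᵢ/Q.
τ₁ = 11.9/1.21 = 9.8347 s; τ₂ = 30.3/1.21 = 25.041 s.
Solving the cascade with C₁(0)=C₂(0)=0 gives C₂(t) = C_in[1 − (τ₁ e^(−t/τ₁) − τ₂ e^(−t/τ₂))/(τ₁ − τ₂)].
At t = 46.7: e^(−t/τ₁) = 0.0086648, e^(−t/τ₂) = 0.15491.
C₂ = 2.66·[1 − (9.8347·0.0086648 − 25.041·0.15491)/(-15.207)] = 2.66·0.75051 = 1.9964 mg/L.

2.00 mg/L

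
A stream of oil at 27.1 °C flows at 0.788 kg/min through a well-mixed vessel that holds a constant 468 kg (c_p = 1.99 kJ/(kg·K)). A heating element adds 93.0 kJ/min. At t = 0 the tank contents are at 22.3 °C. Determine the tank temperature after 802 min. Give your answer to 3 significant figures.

Energy balance: M c_p dT/dt = ṁ c_p (T_in − T) + 93.0.
Rearrange: dT/dt = (T_ss − T)/τ with τ = M/ṁ = 593.91 min and T_ss = T_in + Q̇/(ṁ c_p) = 86.407 °C.
Integrating: T(t) = T_ss + (T₀ − T_ss) e^(−t/τ).
T(802) = 86.407 + (-64.107)·e^(−802/593.91) = 86.407 + (-64.107)·0.25914 = 69.794 °C.

69.8 °C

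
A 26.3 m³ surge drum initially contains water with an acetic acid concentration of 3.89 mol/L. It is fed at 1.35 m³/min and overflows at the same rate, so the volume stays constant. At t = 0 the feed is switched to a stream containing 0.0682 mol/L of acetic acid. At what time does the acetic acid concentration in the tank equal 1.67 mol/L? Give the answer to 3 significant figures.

16.9 min

Species balance: V dC/dt = Q(C_in − C) ⇒ τ = V/Q = 19.481 min.
C(t) = C_in + (C₀ − C_in) e^(−t/τ). Set C = 1.67 and solve for t:
e^(−t/τ) = (C − C_in)/(C₀ − C_in) = (1.67 − 0.0682)/(3.89 − 0.0682) = 0.41912
t = −τ ln(…) = 19.481 × 0.86959 = 16.941 min.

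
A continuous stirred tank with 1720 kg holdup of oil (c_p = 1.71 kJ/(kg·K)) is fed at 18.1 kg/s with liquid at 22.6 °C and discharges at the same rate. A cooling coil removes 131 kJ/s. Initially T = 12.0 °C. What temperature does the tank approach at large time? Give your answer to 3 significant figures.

18.4 °C

Heat balance on the well-mixed liquid: M c_p dT/dt = ṁ c_p (T_in − T) − 131.
At steady state dT/dt = 0 ⇒ T_ss = T_in − Q̇/(ṁ c_p) = 22.6 − 131/(18.1·1.71) = 18.368 °C.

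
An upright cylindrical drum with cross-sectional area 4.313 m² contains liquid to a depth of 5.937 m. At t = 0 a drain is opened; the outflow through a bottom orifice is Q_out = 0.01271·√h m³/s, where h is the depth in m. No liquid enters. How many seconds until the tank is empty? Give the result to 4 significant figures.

A dh/dt = −Q_out = −0.01271 √h.
This is separable: 2 d(√h)/dt = −0.01271/A, so √h = √h₀ − (0.01271/(2A)) t.
Set h = 0: 2√h₀ = (0.01271/A) t_empty ⇒ t_empty = 2A√h₀/0.01271.
t_empty = 2·4.313·√5.937/0.01271 = 8.62600·2.43660/0.01271 = 1653.66 s.

1654 s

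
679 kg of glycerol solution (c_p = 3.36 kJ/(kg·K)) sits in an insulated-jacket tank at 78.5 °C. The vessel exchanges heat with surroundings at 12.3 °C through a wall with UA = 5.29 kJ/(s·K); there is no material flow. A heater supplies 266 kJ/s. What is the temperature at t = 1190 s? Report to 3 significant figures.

First-law balance (no shaft work): M c_p dT/dt = −UA(T − T_amb) + Q̇.
dT/dt = (T_ss − T)/τ with T_ss = T_amb + Q̇/UA = 12.3 + 266/5.29 = 62.584 °C, τ = M c_p/UA = 679·3.36/5.29 = 431.27 s.
Integrating: T(t) = T_ss + (T₀ − T_ss) e^(−t/τ).
T(1190) = 62.584 + (15.916)·0.063338 = 63.592 °C.

63.6 °C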